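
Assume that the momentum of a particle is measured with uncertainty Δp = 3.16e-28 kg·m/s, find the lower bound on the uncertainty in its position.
166.863 nm

Using the Heisenberg uncertainty principle:
ΔxΔp ≥ ℏ/2

The minimum uncertainty in position is:
Δx_min = ℏ/(2Δp)
Δx_min = (1.055e-34 J·s) / (2 × 3.160e-28 kg·m/s)
Δx_min = 1.669e-07 m = 166.863 nm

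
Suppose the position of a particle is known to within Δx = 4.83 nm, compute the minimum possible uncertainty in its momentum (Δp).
1.092 × 10^-26 kg·m/s

Using the Heisenberg uncertainty principle:
ΔxΔp ≥ ℏ/2

The minimum uncertainty in momentum is:
Δp_min = ℏ/(2Δx)
Δp_min = (1.055e-34 J·s) / (2 × 4.830e-09 m)
Δp_min = 1.092e-26 kg·m/s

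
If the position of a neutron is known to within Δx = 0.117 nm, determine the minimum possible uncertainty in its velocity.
269.069 m/s

Using the Heisenberg uncertainty principle and Δp = mΔv:
ΔxΔp ≥ ℏ/2
Δx(mΔv) ≥ ℏ/2

The minimum uncertainty in velocity is:
Δv_min = ℏ/(2mΔx)
Δv_min = (1.055e-34 J·s) / (2 × 1.675e-27 kg × 1.170e-10 m)
Δv_min = 2.691e+02 m/s = 269.069 m/s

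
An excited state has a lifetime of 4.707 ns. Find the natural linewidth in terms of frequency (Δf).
16.906 MHz

Using the energy-time uncertainty principle and E = hf:
ΔEΔt ≥ ℏ/2
hΔf·Δt ≥ ℏ/2

The minimum frequency uncertainty is:
Δf = ℏ/(2hτ) = 1/(4πτ)
Δf = 1/(4π × 4.707e-09 s)
Δf = 1.691e+07 Hz = 16.906 MHz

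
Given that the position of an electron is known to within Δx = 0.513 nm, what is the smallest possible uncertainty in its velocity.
112.834 km/s

Using the Heisenberg uncertainty principle and Δp = mΔv:
ΔxΔp ≥ ℏ/2
Δx(mΔv) ≥ ℏ/2

The minimum uncertainty in velocity is:
Δv_min = ℏ/(2mΔx)
Δv_min = (1.055e-34 J·s) / (2 × 9.109e-31 kg × 5.130e-10 m)
Δv_min = 1.128e+05 m/s = 112.834 km/s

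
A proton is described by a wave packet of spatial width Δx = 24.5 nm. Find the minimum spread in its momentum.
2.152 × 10^-27 kg·m/s

For a wave packet, the spatial width Δx and momentum spread Δp are related by the uncertainty principle:
ΔxΔp ≥ ℏ/2

The minimum momentum spread is:
Δp_min = ℏ/(2Δx)
Δp_min = (1.055e-34 J·s) / (2 × 2.450e-08 m)
Δp_min = 2.152e-27 kg·m/s

A wave packet cannot have both a well-defined position and well-defined momentum.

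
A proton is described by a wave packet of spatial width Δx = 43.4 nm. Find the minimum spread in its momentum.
1.215 × 10^-27 kg·m/s

For a wave packet, the spatial width Δx and momentum spread Δp are related by the uncertainty principle:
ΔxΔp ≥ ℏ/2

The minimum momentum spread is:
Δp_min = ℏ/(2Δx)
Δp_min = (1.055e-34 J·s) / (2 × 4.340e-08 m)
Δp_min = 1.215e-27 kg·m/s

A wave packet cannot have both a well-defined position and well-defined momentum.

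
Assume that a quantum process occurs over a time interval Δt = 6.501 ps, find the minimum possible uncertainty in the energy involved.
50.624 μeV

Using the energy-time uncertainty principle:
ΔEΔt ≥ ℏ/2

The minimum uncertainty in energy is:
ΔE_min = ℏ/(2Δt)
ΔE_min = (1.055e-34 J·s) / (2 × 6.501e-12 s)
ΔE_min = 8.111e-24 J = 50.624 μeV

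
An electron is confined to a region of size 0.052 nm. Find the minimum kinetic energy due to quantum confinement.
3.523 eV

Using the uncertainty principle:

1. Position uncertainty: Δx ≈ 5.200e-11 m
2. Minimum momentum uncertainty: Δp = ℏ/(2Δx) = 1.014e-24 kg·m/s
3. Minimum kinetic energy:
   KE = (Δp)²/(2m) = (1.014e-24)²/(2 × 9.109e-31 kg)
   KE = 5.644e-19 J = 3.523 eV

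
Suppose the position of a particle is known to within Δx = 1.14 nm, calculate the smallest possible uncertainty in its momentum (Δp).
4.625 × 10^-26 kg·m/s

Using the Heisenberg uncertainty principle:
ΔxΔp ≥ ℏ/2

The minimum uncertainty in momentum is:
Δp_min = ℏ/(2Δx)
Δp_min = (1.055e-34 J·s) / (2 × 1.140e-09 m)
Δp_min = 4.625e-26 kg·m/s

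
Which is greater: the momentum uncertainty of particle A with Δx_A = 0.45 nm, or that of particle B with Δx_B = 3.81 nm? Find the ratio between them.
Particle A has the larger minimum momentum uncertainty, by a factor of 8.47.

For each particle, the minimum momentum uncertainty is Δp_min = ℏ/(2Δx):

Particle A: Δp_A = ℏ/(2×4.500e-10 m) = 1.172e-25 kg·m/s
Particle B: Δp_B = ℏ/(2×3.810e-09 m) = 1.384e-26 kg·m/s

Ratio: Δp_A/Δp_B = 8.47

Since Δp_min ∝ 1/Δx, the particle with smaller position uncertainty (A) has larger momentum uncertainty.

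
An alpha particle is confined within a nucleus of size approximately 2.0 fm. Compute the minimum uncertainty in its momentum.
2.636 × 10^-20 kg·m/s

Using the Heisenberg uncertainty principle:
ΔxΔp ≥ ℏ/2

With Δx ≈ L = 2.000e-15 m (the confinement size):
Δp_min = ℏ/(2Δx)
Δp_min = (1.055e-34 J·s) / (2 × 2.000e-15 m)
Δp_min = 2.636e-20 kg·m/s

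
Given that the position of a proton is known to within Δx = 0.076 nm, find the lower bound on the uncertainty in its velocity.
414.796 m/s

Using the Heisenberg uncertainty principle and Δp = mΔv:
ΔxΔp ≥ ℏ/2
Δx(mΔv) ≥ ℏ/2

The minimum uncertainty in velocity is:
Δv_min = ℏ/(2mΔx)
Δv_min = (1.055e-34 J·s) / (2 × 1.673e-27 kg × 7.600e-11 m)
Δv_min = 4.148e+02 m/s = 414.796 m/s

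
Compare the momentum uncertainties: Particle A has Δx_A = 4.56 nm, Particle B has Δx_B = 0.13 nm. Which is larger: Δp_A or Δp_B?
Particle B has the larger minimum momentum uncertainty, by a factor of 35.08.

For each particle, the minimum momentum uncertainty is Δp_min = ℏ/(2Δx):

Particle A: Δp_A = ℏ/(2×4.560e-09 m) = 1.156e-26 kg·m/s
Particle B: Δp_B = ℏ/(2×1.300e-10 m) = 4.056e-25 kg·m/s

Ratio: Δp_B/Δp_A = 35.08

Since Δp_min ∝ 1/Δx, the particle with smaller position uncertainty (B) has larger momentum uncertainty.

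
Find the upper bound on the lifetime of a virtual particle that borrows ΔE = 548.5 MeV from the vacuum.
6.000 × 10^-25 s

Using the energy-time uncertainty principle:
ΔEΔt ≥ ℏ/2

For a virtual particle borrowing energy ΔE, the maximum lifetime is:
Δt_max = ℏ/(2ΔE)

Converting energy:
ΔE = 548.5 MeV = 8.788e-11 J

Δt_max = (1.055e-34 J·s) / (2 × 8.788e-11 J)
Δt_max = 6.000e-25 s = 6.000 × 10^-25 s

Virtual particles with higher borrowed energy exist for shorter times.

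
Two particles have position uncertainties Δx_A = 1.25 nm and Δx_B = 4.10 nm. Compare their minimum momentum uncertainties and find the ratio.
Particle A has the larger minimum momentum uncertainty, by a factor of 3.28.

For each particle, the minimum momentum uncertainty is Δp_min = ℏ/(2Δx):

Particle A: Δp_A = ℏ/(2×1.250e-09 m) = 4.218e-26 kg·m/s
Particle B: Δp_B = ℏ/(2×4.100e-09 m) = 1.286e-26 kg·m/s

Ratio: Δp_A/Δp_B = 3.28

Since Δp_min ∝ 1/Δx, the particle with smaller position uncertainty (A) has larger momentum uncertainty.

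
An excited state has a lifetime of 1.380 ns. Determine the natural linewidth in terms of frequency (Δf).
57.665 MHz

Using the energy-time uncertainty principle and E = hf:
ΔEΔt ≥ ℏ/2
hΔf·Δt ≥ ℏ/2

The minimum frequency uncertainty is:
Δf = ℏ/(2hτ) = 1/(4πτ)
Δf = 1/(4π × 1.380e-09 s)
Δf = 5.766e+07 Hz = 57.665 MHz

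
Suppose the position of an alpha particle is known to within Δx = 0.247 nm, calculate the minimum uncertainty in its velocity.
32.127 m/s

Using the Heisenberg uncertainty principle and Δp = mΔv:
ΔxΔp ≥ ℏ/2
Δx(mΔv) ≥ ℏ/2

The minimum uncertainty in velocity is:
Δv_min = ℏ/(2mΔx)
Δv_min = (1.055e-34 J·s) / (2 × 6.645e-27 kg × 2.470e-10 m)
Δv_min = 3.213e+01 m/s = 32.127 m/s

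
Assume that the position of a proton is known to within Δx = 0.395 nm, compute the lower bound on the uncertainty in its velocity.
79.809 m/s

Using the Heisenberg uncertainty principle and Δp = mΔv:
ΔxΔp ≥ ℏ/2
Δx(mΔv) ≥ ℏ/2

The minimum uncertainty in velocity is:
Δv_min = ℏ/(2mΔx)
Δv_min = (1.055e-34 J·s) / (2 × 1.673e-27 kg × 3.950e-10 m)
Δv_min = 7.981e+01 m/s = 79.809 m/s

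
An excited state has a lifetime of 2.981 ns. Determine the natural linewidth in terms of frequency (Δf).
26.695 MHz

Using the energy-time uncertainty principle and E = hf:
ΔEΔt ≥ ℏ/2
hΔf·Δt ≥ ℏ/2

The minimum frequency uncertainty is:
Δf = ℏ/(2hτ) = 1/(4πτ)
Δf = 1/(4π × 2.981e-09 s)
Δf = 2.669e+07 Hz = 26.695 MHz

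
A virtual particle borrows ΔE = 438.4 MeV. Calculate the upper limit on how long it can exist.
7.507 × 10^-25 s

Using the energy-time uncertainty principle:
ΔEΔt ≥ ℏ/2

For a virtual particle borrowing energy ΔE, the maximum lifetime is:
Δt_max = ℏ/(2ΔE)

Converting energy:
ΔE = 438.4 MeV = 7.024e-11 J

Δt_max = (1.055e-34 J·s) / (2 × 7.024e-11 J)
Δt_max = 7.507e-25 s = 7.507 × 10^-25 s

Virtual particles with higher borrowed energy exist for shorter times.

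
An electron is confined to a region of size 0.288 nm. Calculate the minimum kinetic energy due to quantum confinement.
114.836 meV

Using the uncertainty principle:

1. Position uncertainty: Δx ≈ 2.880e-10 m
2. Minimum momentum uncertainty: Δp = ℏ/(2Δx) = 1.831e-25 kg·m/s
3. Minimum kinetic energy:
   KE = (Δp)²/(2m) = (1.831e-25)²/(2 × 9.109e-31 kg)
   KE = 1.840e-20 J = 114.836 meV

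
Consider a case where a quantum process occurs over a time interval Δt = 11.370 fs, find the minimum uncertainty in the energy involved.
28.945 meV

Using the energy-time uncertainty principle:
ΔEΔt ≥ ℏ/2

The minimum uncertainty in energy is:
ΔE_min = ℏ/(2Δt)
ΔE_min = (1.055e-34 J·s) / (2 × 1.137e-14 s)
ΔE_min = 4.638e-21 J = 28.945 meV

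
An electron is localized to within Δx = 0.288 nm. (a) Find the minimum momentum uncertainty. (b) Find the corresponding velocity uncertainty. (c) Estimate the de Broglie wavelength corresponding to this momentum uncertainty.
(a) Δp_min = 1.831 × 10^-25 kg·m/s
(b) Δv_min = 200.985 km/s
(c) λ_dB = 3.619 nm

Step-by-step:

(a) From the uncertainty principle:
Δp_min = ℏ/(2Δx) = (1.055e-34 J·s)/(2 × 2.880e-10 m) = 1.831e-25 kg·m/s

(b) The velocity uncertainty:
Δv = Δp/m = (1.831e-25 kg·m/s)/(9.109e-31 kg) = 2.010e+05 m/s = 200.985 km/s

(c) The de Broglie wavelength for this momentum:
λ = h/p = (6.626e-34 J·s)/(1.831e-25 kg·m/s) = 3.619e-09 m = 3.619 nm

Note: The de Broglie wavelength is comparable to the localization size, as expected from wave-particle duality.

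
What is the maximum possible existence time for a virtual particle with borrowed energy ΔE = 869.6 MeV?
3.785 × 10^-25 s

Using the energy-time uncertainty principle:
ΔEΔt ≥ ℏ/2

For a virtual particle borrowing energy ΔE, the maximum lifetime is:
Δt_max = ℏ/(2ΔE)

Converting energy:
ΔE = 869.6 MeV = 1.393e-10 J

Δt_max = (1.055e-34 J·s) / (2 × 1.393e-10 J)
Δt_max = 3.785e-25 s = 3.785 × 10^-25 s

Virtual particles with higher borrowed energy exist for shorter times.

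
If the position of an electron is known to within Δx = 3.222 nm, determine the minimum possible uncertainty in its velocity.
17.965 km/s

Using the Heisenberg uncertainty principle and Δp = mΔv:
ΔxΔp ≥ ℏ/2
Δx(mΔv) ≥ ℏ/2

The minimum uncertainty in velocity is:
Δv_min = ℏ/(2mΔx)
Δv_min = (1.055e-34 J·s) / (2 × 9.109e-31 kg × 3.222e-09 m)
Δv_min = 1.797e+04 m/s = 17.965 km/s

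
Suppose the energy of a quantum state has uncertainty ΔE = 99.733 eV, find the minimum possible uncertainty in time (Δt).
3.300 as

Using the energy-time uncertainty principle:
ΔEΔt ≥ ℏ/2

The minimum uncertainty in time is:
Δt_min = ℏ/(2ΔE)
Δt_min = (1.055e-34 J·s) / (2 × 1.598e-17 J)
Δt_min = 3.300e-18 s = 3.300 as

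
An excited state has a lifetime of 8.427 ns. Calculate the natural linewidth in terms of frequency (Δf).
9.443 MHz

Using the energy-time uncertainty principle and E = hf:
ΔEΔt ≥ ℏ/2
hΔf·Δt ≥ ℏ/2

The minimum frequency uncertainty is:
Δf = ℏ/(2hτ) = 1/(4πτ)
Δf = 1/(4π × 8.427e-09 s)
Δf = 9.443e+06 Hz = 9.443 MHz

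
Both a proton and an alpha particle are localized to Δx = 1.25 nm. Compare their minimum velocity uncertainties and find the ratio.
The proton has the larger minimum velocity uncertainty, by a ratio of 4.0.

For both particles, Δp_min = ℏ/(2Δx) = 4.218e-26 kg·m/s (same for both).

The velocity uncertainty is Δv = Δp/m:
- proton: Δv = 4.218e-26 / 1.673e-27 = 2.522e+01 m/s = 25.220 m/s
- alpha particle: Δv = 4.218e-26 / 6.645e-27 = 6.348e+00 m/s = 6.348 m/s

Ratio: 2.522e+01 / 6.348e+00 = 4.0

The lighter particle has larger velocity uncertainty because Δv ∝ 1/m.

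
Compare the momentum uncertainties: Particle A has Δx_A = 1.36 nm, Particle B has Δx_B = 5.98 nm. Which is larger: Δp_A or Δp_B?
Particle A has the larger minimum momentum uncertainty, by a factor of 4.40.

For each particle, the minimum momentum uncertainty is Δp_min = ℏ/(2Δx):

Particle A: Δp_A = ℏ/(2×1.360e-09 m) = 3.877e-26 kg·m/s
Particle B: Δp_B = ℏ/(2×5.980e-09 m) = 8.817e-27 kg·m/s

Ratio: Δp_A/Δp_B = 4.40

Since Δp_min ∝ 1/Δx, the particle with smaller position uncertainty (A) has larger momentum uncertainty.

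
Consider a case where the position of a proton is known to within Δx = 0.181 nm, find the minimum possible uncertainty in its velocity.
174.169 m/s

Using the Heisenberg uncertainty principle and Δp = mΔv:
ΔxΔp ≥ ℏ/2
Δx(mΔv) ≥ ℏ/2

The minimum uncertainty in velocity is:
Δv_min = ℏ/(2mΔx)
Δv_min = (1.055e-34 J·s) / (2 × 1.673e-27 kg × 1.810e-10 m)
Δv_min = 1.742e+02 m/s = 174.169 m/s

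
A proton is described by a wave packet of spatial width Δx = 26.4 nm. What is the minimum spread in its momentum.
1.997 × 10^-27 kg·m/s

For a wave packet, the spatial width Δx and momentum spread Δp are related by the uncertainty principle:
ΔxΔp ≥ ℏ/2

The minimum momentum spread is:
Δp_min = ℏ/(2Δx)
Δp_min = (1.055e-34 J·s) / (2 × 2.640e-08 m)
Δp_min = 1.997e-27 kg·m/s

A wave packet cannot have both a well-defined position and well-defined momentum.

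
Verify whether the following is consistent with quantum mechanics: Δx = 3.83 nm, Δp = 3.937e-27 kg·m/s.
No, it violates the uncertainty principle (impossible measurement).

Calculate the product ΔxΔp:
ΔxΔp = (3.830e-09 m) × (3.937e-27 kg·m/s)
ΔxΔp = 1.508e-35 J·s

Compare to the minimum allowed value ℏ/2:
ℏ/2 = 5.273e-35 J·s

Since ΔxΔp = 1.508e-35 J·s < 5.273e-35 J·s = ℏ/2,
the measurement violates the uncertainty principle.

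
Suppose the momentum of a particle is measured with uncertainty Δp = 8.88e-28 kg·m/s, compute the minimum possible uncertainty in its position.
59.379 nm

Using the Heisenberg uncertainty principle:
ΔxΔp ≥ ℏ/2

The minimum uncertainty in position is:
Δx_min = ℏ/(2Δp)
Δx_min = (1.055e-34 J·s) / (2 × 8.880e-28 kg·m/s)
Δx_min = 5.938e-08 m = 59.379 nm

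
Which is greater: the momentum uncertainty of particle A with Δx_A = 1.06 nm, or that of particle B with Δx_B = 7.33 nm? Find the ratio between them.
Particle A has the larger minimum momentum uncertainty, by a factor of 6.92.

For each particle, the minimum momentum uncertainty is Δp_min = ℏ/(2Δx):

Particle A: Δp_A = ℏ/(2×1.060e-09 m) = 4.974e-26 kg·m/s
Particle B: Δp_B = ℏ/(2×7.330e-09 m) = 7.194e-27 kg·m/s

Ratio: Δp_A/Δp_B = 6.92

Since Δp_min ∝ 1/Δx, the particle with smaller position uncertainty (A) has larger momentum uncertainty.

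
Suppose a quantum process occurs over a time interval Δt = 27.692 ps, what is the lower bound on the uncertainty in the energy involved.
11.885 μeV

Using the energy-time uncertainty principle:
ΔEΔt ≥ ℏ/2

The minimum uncertainty in energy is:
ΔE_min = ℏ/(2Δt)
ΔE_min = (1.055e-34 J·s) / (2 × 2.769e-11 s)
ΔE_min = 1.904e-24 J = 11.885 μeV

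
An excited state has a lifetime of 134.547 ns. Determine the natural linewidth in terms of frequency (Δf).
591.447 kHz

Using the energy-time uncertainty principle and E = hf:
ΔEΔt ≥ ℏ/2
hΔf·Δt ≥ ℏ/2

The minimum frequency uncertainty is:
Δf = ℏ/(2hτ) = 1/(4πτ)
Δf = 1/(4π × 1.345e-07 s)
Δf = 5.914e+05 Hz = 591.447 kHz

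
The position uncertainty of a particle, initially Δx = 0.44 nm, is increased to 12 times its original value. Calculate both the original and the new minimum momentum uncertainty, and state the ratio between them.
Original Δp_min = 1.198 × 10^-25 kg·m/s; new Δp'_min = 9.986 × 10^-27 kg·m/s; ratio Δp'_min/Δp_min = 1/12.

From the uncertainty principle ΔxΔp ≥ ℏ/2, the minimum momentum uncertainty is Δp_min = ℏ/(2Δx).

Original (Δx = 0.44 nm = 4.400e-10 m):
Δp_min = (1.055e-34 J·s)/(2 × 4.400e-10 m) = 1.198e-25 kg·m/s

When Δx → 12Δx:
Δp'_min = ℏ/(2 × 12Δx) = (1/12) × ℏ/(2Δx) = (1/12) × Δp_min
Δp'_min = 1/12 × 1.198e-25 kg·m/s = 9.986e-27 kg·m/s

Since Δp_min ∝ 1/Δx, when Δx is increased to 12 times its original value, Δp_min decreases to 1/12 of its original value.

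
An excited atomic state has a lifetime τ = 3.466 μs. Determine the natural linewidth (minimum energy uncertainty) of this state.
94.953 peV

Using the energy-time uncertainty principle:
ΔEΔt ≥ ℏ/2

The lifetime τ represents the time uncertainty Δt.
The natural linewidth (minimum energy uncertainty) is:

ΔE = ℏ/(2τ)
ΔE = (1.055e-34 J·s) / (2 × 3.466e-06 s)
ΔE = 1.521e-29 J = 94.953 peV

This natural linewidth limits the precision of spectroscopic measurements.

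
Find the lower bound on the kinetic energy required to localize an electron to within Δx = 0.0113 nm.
74.594 eV

Localizing a particle requires giving it sufficient momentum uncertainty:

1. From uncertainty principle: Δp ≥ ℏ/(2Δx)
   Δp_min = (1.055e-34 J·s) / (2 × 1.130e-11 m)
   Δp_min = 4.666e-24 kg·m/s

2. This momentum uncertainty corresponds to kinetic energy:
   KE ≈ (Δp)²/(2m) = (4.666e-24)²/(2 × 9.109e-31 kg)
   KE = 1.195e-17 J = 74.594 eV

Tighter localization requires more energy.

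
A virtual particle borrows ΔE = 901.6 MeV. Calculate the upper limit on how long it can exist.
3.650 × 10^-25 s

Using the energy-time uncertainty principle:
ΔEΔt ≥ ℏ/2

For a virtual particle borrowing energy ΔE, the maximum lifetime is:
Δt_max = ℏ/(2ΔE)

Converting energy:
ΔE = 901.6 MeV = 1.445e-10 J

Δt_max = (1.055e-34 J·s) / (2 × 1.445e-10 J)
Δt_max = 3.650e-25 s = 3.650 × 10^-25 s

Virtual particles with higher borrowed energy exist for shorter times.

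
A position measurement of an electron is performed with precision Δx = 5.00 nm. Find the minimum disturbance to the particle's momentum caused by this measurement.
1.055 × 10^-26 kg·m/s

The uncertainty principle implies that measuring position disturbs momentum:
ΔxΔp ≥ ℏ/2

When we measure position with precision Δx, we necessarily introduce a momentum uncertainty:
Δp ≥ ℏ/(2Δx)
Δp_min = (1.055e-34 J·s) / (2 × 5.000e-09 m)
Δp_min = 1.055e-26 kg·m/s

The more precisely we measure position, the greater the momentum disturbance.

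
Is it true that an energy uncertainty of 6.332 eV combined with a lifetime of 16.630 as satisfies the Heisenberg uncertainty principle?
No, it violates the uncertainty relation.

Calculate the product ΔEΔt:
ΔE = 6.332 eV = 1.014e-18 J
ΔEΔt = (1.014e-18 J) × (1.663e-17 s)
ΔEΔt = 1.687e-35 J·s

Compare to the minimum allowed value ℏ/2:
ℏ/2 = 5.273e-35 J·s

Since ΔEΔt = 1.687e-35 J·s < 5.273e-35 J·s = ℏ/2,
this violates the uncertainty relation.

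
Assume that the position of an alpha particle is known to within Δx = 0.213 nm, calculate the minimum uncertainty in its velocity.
37.256 m/s

Using the Heisenberg uncertainty principle and Δp = mΔv:
ΔxΔp ≥ ℏ/2
Δx(mΔv) ≥ ℏ/2

The minimum uncertainty in velocity is:
Δv_min = ℏ/(2mΔx)
Δv_min = (1.055e-34 J·s) / (2 × 6.645e-27 kg × 2.130e-10 m)
Δv_min = 3.726e+01 m/s = 37.256 m/s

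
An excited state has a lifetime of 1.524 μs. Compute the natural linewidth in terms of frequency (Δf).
52.216 kHz

Using the energy-time uncertainty principle and E = hf:
ΔEΔt ≥ ℏ/2
hΔf·Δt ≥ ℏ/2

The minimum frequency uncertainty is:
Δf = ℏ/(2hτ) = 1/(4πτ)
Δf = 1/(4π × 1.524e-06 s)
Δf = 5.222e+04 Hz = 52.216 kHz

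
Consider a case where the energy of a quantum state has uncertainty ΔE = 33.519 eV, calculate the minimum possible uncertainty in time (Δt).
9.818 as

Using the energy-time uncertainty principle:
ΔEΔt ≥ ℏ/2

The minimum uncertainty in time is:
Δt_min = ℏ/(2ΔE)
Δt_min = (1.055e-34 J·s) / (2 × 5.370e-18 J)
Δt_min = 9.818e-18 s = 9.818 as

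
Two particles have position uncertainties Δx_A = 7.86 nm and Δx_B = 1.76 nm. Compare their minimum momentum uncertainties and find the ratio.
Particle B has the larger minimum momentum uncertainty, by a factor of 4.47.

For each particle, the minimum momentum uncertainty is Δp_min = ℏ/(2Δx):

Particle A: Δp_A = ℏ/(2×7.860e-09 m) = 6.708e-27 kg·m/s
Particle B: Δp_B = ℏ/(2×1.760e-09 m) = 2.996e-26 kg·m/s

Ratio: Δp_B/Δp_A = 4.47

Since Δp_min ∝ 1/Δx, the particle with smaller position uncertainty (B) has larger momentum uncertainty.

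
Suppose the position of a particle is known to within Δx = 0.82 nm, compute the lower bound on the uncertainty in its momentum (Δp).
6.430 × 10^-26 kg·m/s

Using the Heisenberg uncertainty principle:
ΔxΔp ≥ ℏ/2

The minimum uncertainty in momentum is:
Δp_min = ℏ/(2Δx)
Δp_min = (1.055e-34 J·s) / (2 × 8.200e-10 m)
Δp_min = 6.430e-26 kg·m/s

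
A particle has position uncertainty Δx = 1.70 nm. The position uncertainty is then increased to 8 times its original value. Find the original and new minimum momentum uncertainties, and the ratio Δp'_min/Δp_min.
Original Δp_min = 3.102 × 10^-26 kg·m/s; new Δp'_min = 3.877 × 10^-27 kg·m/s; ratio Δp'_min/Δp_min = 1/8.

From the uncertainty principle ΔxΔp ≥ ℏ/2, the minimum momentum uncertainty is Δp_min = ℏ/(2Δx).

Original (Δx = 1.70 nm = 1.700e-09 m):
Δp_min = (1.055e-34 J·s)/(2 × 1.700e-09 m) = 3.102e-26 kg·m/s

When Δx → 8Δx:
Δp'_min = ℏ/(2 × 8Δx) = (1/8) × ℏ/(2Δx) = (1/8) × Δp_min
Δp'_min = 1/8 × 3.102e-26 kg·m/s = 3.877e-27 kg·m/s

Since Δp_min ∝ 1/Δx, when Δx is increased to 8 times its original value, Δp_min decreases to 1/8 of its original value.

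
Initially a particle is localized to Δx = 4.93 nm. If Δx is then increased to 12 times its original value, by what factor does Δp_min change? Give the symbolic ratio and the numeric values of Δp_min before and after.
Original Δp_min = 1.070 × 10^-26 kg·m/s; new Δp'_min = 8.913 × 10^-28 kg·m/s; ratio Δp'_min/Δp_min = 1/12.

From the uncertainty principle ΔxΔp ≥ ℏ/2, the minimum momentum uncertainty is Δp_min = ℏ/(2Δx).

Original (Δx = 4.93 nm = 4.930e-09 m):
Δp_min = (1.055e-34 J·s)/(2 × 4.930e-09 m) = 1.070e-26 kg·m/s

When Δx → 12Δx:
Δp'_min = ℏ/(2 × 12Δx) = (1/12) × ℏ/(2Δx) = (1/12) × Δp_min
Δp'_min = 1/12 × 1.070e-26 kg·m/s = 8.913e-28 kg·m/s

Since Δp_min ∝ 1/Δx, when Δx is increased to 12 times its original value, Δp_min decreases to 1/12 of its original value.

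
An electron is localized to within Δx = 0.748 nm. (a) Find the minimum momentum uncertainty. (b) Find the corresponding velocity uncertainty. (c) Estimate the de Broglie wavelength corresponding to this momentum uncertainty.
(a) Δp_min = 7.049 × 10^-26 kg·m/s
(b) Δv_min = 77.385 km/s
(c) λ_dB = 9.400 nm

Step-by-step:

(a) From the uncertainty principle:
Δp_min = ℏ/(2Δx) = (1.055e-34 J·s)/(2 × 7.480e-10 m) = 7.049e-26 kg·m/s

(b) The velocity uncertainty:
Δv = Δp/m = (7.049e-26 kg·m/s)/(9.109e-31 kg) = 7.738e+04 m/s = 77.385 km/s

(c) The de Broglie wavelength for this momentum:
λ = h/p = (6.626e-34 J·s)/(7.049e-26 kg·m/s) = 9.400e-09 m = 9.400 nm

Note: The de Broglie wavelength is comparable to the localization size, as expected from wave-particle duality.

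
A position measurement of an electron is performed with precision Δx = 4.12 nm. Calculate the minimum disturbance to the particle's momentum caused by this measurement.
1.280 × 10^-26 kg·m/s

The uncertainty principle implies that measuring position disturbs momentum:
ΔxΔp ≥ ℏ/2

When we measure position with precision Δx, we necessarily introduce a momentum uncertainty:
Δp ≥ ℏ/(2Δx)
Δp_min = (1.055e-34 J·s) / (2 × 4.120e-09 m)
Δp_min = 1.280e-26 kg·m/s

The more precisely we measure position, the greater the momentum disturbance.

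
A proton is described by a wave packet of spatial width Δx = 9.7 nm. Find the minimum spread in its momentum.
5.436 × 10^-27 kg·m/s

For a wave packet, the spatial width Δx and momentum spread Δp are related by the uncertainty principle:
ΔxΔp ≥ ℏ/2

The minimum momentum spread is:
Δp_min = ℏ/(2Δx)
Δp_min = (1.055e-34 J·s) / (2 × 9.700e-09 m)
Δp_min = 5.436e-27 kg·m/s

A wave packet cannot have both a well-defined position and well-defined momentum.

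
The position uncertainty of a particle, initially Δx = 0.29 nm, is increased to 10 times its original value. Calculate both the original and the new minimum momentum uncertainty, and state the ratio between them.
Original Δp_min = 1.818 × 10^-25 kg·m/s; new Δp'_min = 1.818 × 10^-26 kg·m/s; ratio Δp'_min/Δp_min = 1/10.

From the uncertainty principle ΔxΔp ≥ ℏ/2, the minimum momentum uncertainty is Δp_min = ℏ/(2Δx).

Original (Δx = 0.29 nm = 2.900e-10 m):
Δp_min = (1.055e-34 J·s)/(2 × 2.900e-10 m) = 1.818e-25 kg·m/s

When Δx → 10Δx:
Δp'_min = ℏ/(2 × 10Δx) = (1/10) × ℏ/(2Δx) = (1/10) × Δp_min
Δp'_min = 1/10 × 1.818e-25 kg·m/s = 1.818e-26 kg·m/s

Since Δp_min ∝ 1/Δx, when Δx is increased to 10 times its original value, Δp_min decreases to 1/10 of its original value.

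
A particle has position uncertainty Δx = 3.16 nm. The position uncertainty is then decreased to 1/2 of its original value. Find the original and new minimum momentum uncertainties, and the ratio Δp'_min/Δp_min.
Original Δp_min = 1.669 × 10^-26 kg·m/s; new Δp'_min = 3.337 × 10^-26 kg·m/s; ratio Δp'_min/Δp_min = 2.

From the uncertainty principle ΔxΔp ≥ ℏ/2, the minimum momentum uncertainty is Δp_min = ℏ/(2Δx).

Original (Δx = 3.16 nm = 3.160e-09 m):
Δp_min = (1.055e-34 J·s)/(2 × 3.160e-09 m) = 1.669e-26 kg·m/s

When Δx → (1/2)Δx:
Δp'_min = ℏ/(2 × (1/2)Δx) = 2 × ℏ/(2Δx) = 2 × Δp_min
Δp'_min = 2 × 1.669e-26 kg·m/s = 3.337e-26 kg·m/s

Since Δp_min ∝ 1/Δx, when Δx is decreased to 1/2 of its original value, Δp_min increases to 2 times its original value.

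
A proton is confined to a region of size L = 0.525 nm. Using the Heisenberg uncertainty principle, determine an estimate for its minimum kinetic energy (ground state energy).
18.821 μeV

Using the uncertainty principle to estimate ground state energy:

1. The position uncertainty is approximately the confinement size:
   Δx ≈ L = 5.250e-10 m

2. From ΔxΔp ≥ ℏ/2, the minimum momentum uncertainty is:
   Δp ≈ ℏ/(2L) = 1.004e-25 kg·m/s

3. The kinetic energy is approximately:
   KE ≈ (Δp)²/(2m) = (1.004e-25)²/(2 × 1.673e-27 kg)
   KE ≈ 3.015e-24 J = 18.821 μeV

This is an order-of-magnitude estimate of the ground state energy.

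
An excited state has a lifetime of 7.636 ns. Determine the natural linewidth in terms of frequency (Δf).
10.421 MHz

Using the energy-time uncertainty principle and E = hf:
ΔEΔt ≥ ℏ/2
hΔf·Δt ≥ ℏ/2

The minimum frequency uncertainty is:
Δf = ℏ/(2hτ) = 1/(4πτ)
Δf = 1/(4π × 7.636e-09 s)
Δf = 1.042e+07 Hz = 10.421 MHz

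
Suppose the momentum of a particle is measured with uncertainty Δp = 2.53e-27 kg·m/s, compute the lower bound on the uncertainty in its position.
20.841 nm

Using the Heisenberg uncertainty principle:
ΔxΔp ≥ ℏ/2

The minimum uncertainty in position is:
Δx_min = ℏ/(2Δp)
Δx_min = (1.055e-34 J·s) / (2 × 2.530e-27 kg·m/s)
Δx_min = 2.084e-08 m = 20.841 nm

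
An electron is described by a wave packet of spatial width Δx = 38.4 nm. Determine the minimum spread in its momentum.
1.373 × 10^-27 kg·m/s

For a wave packet, the spatial width Δx and momentum spread Δp are related by the uncertainty principle:
ΔxΔp ≥ ℏ/2

The minimum momentum spread is:
Δp_min = ℏ/(2Δx)
Δp_min = (1.055e-34 J·s) / (2 × 3.840e-08 m)
Δp_min = 1.373e-27 kg·m/s

A wave packet cannot have both a well-defined position and well-defined momentum.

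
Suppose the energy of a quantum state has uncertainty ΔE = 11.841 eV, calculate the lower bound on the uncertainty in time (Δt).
27.794 as

Using the energy-time uncertainty principle:
ΔEΔt ≥ ℏ/2

The minimum uncertainty in time is:
Δt_min = ℏ/(2ΔE)
Δt_min = (1.055e-34 J·s) / (2 × 1.897e-18 J)
Δt_min = 2.779e-17 s = 27.794 as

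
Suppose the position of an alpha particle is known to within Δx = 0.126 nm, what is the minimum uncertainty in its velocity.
62.980 m/s

Using the Heisenberg uncertainty principle and Δp = mΔv:
ΔxΔp ≥ ℏ/2
Δx(mΔv) ≥ ℏ/2

The minimum uncertainty in velocity is:
Δv_min = ℏ/(2mΔx)
Δv_min = (1.055e-34 J·s) / (2 × 6.645e-27 kg × 1.260e-10 m)
Δv_min = 6.298e+01 m/s = 62.980 m/s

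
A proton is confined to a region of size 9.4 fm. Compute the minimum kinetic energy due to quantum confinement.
58.708 keV

Using the uncertainty principle:

1. Position uncertainty: Δx ≈ 9.400e-15 m
2. Minimum momentum uncertainty: Δp = ℏ/(2Δx) = 5.609e-21 kg·m/s
3. Minimum kinetic energy:
   KE = (Δp)²/(2m) = (5.609e-21)²/(2 × 1.673e-27 kg)
   KE = 9.406e-15 J = 58.708 keV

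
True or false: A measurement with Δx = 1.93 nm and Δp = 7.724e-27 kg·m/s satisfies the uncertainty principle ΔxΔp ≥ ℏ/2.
No, it violates the uncertainty principle (impossible measurement).

Calculate the product ΔxΔp:
ΔxΔp = (1.930e-09 m) × (7.724e-27 kg·m/s)
ΔxΔp = 1.491e-35 J·s

Compare to the minimum allowed value ℏ/2:
ℏ/2 = 5.273e-35 J·s

Since ΔxΔp = 1.491e-35 J·s < 5.273e-35 J·s = ℏ/2,
the measurement violates the uncertainty principle.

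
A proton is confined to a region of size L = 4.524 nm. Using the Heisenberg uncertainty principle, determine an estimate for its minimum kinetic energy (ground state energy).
253.460 neV

Using the uncertainty principle to estimate ground state energy:

1. The position uncertainty is approximately the confinement size:
   Δx ≈ L = 4.524e-09 m

2. From ΔxΔp ≥ ℏ/2, the minimum momentum uncertainty is:
   Δp ≈ ℏ/(2L) = 1.166e-26 kg·m/s

3. The kinetic energy is approximately:
   KE ≈ (Δp)²/(2m) = (1.166e-26)²/(2 × 1.673e-27 kg)
   KE ≈ 4.061e-26 J = 253.460 neV

This is an order-of-magnitude estimate of the ground state energy.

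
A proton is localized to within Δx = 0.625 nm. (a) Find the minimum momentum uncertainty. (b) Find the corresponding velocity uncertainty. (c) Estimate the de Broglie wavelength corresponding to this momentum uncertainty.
(a) Δp_min = 8.437 × 10^-26 kg·m/s
(b) Δv_min = 50.439 m/s
(c) λ_dB = 7.854 nm

Step-by-step:

(a) From the uncertainty principle:
Δp_min = ℏ/(2Δx) = (1.055e-34 J·s)/(2 × 6.250e-10 m) = 8.437e-26 kg·m/s

(b) The velocity uncertainty:
Δv = Δp/m = (8.437e-26 kg·m/s)/(1.673e-27 kg) = 5.044e+01 m/s = 50.439 m/s

(c) The de Broglie wavelength for this momentum:
λ = h/p = (6.626e-34 J·s)/(8.437e-26 kg·m/s) = 7.854e-09 m = 7.854 nm

Note: The de Broglie wavelength is comparable to the localization size, as expected from wave-particle duality.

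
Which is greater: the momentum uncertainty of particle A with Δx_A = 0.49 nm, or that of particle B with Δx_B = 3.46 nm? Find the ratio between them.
Particle A has the larger minimum momentum uncertainty, by a factor of 7.06.

For each particle, the minimum momentum uncertainty is Δp_min = ℏ/(2Δx):

Particle A: Δp_A = ℏ/(2×4.900e-10 m) = 1.076e-25 kg·m/s
Particle B: Δp_B = ℏ/(2×3.460e-09 m) = 1.524e-26 kg·m/s

Ratio: Δp_A/Δp_B = 7.06

Since Δp_min ∝ 1/Δx, the particle with smaller position uncertainty (A) has larger momentum uncertainty.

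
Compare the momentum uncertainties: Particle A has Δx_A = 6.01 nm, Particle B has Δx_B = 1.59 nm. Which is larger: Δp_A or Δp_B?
Particle B has the larger minimum momentum uncertainty, by a factor of 3.78.

For each particle, the minimum momentum uncertainty is Δp_min = ℏ/(2Δx):

Particle A: Δp_A = ℏ/(2×6.010e-09 m) = 8.773e-27 kg·m/s
Particle B: Δp_B = ℏ/(2×1.590e-09 m) = 3.316e-26 kg·m/s

Ratio: Δp_B/Δp_A = 3.78

Since Δp_min ∝ 1/Δx, the particle with smaller position uncertainty (B) has larger momentum uncertainty.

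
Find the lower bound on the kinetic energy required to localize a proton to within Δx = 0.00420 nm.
294.073 meV

Localizing a particle requires giving it sufficient momentum uncertainty:

1. From uncertainty principle: Δp ≥ ℏ/(2Δx)
   Δp_min = (1.055e-34 J·s) / (2 × 4.200e-12 m)
   Δp_min = 1.255e-23 kg·m/s

2. This momentum uncertainty corresponds to kinetic energy:
   KE ≈ (Δp)²/(2m) = (1.255e-23)²/(2 × 1.673e-27 kg)
   KE = 4.712e-20 J = 294.073 meV

Tighter localization requires more energy.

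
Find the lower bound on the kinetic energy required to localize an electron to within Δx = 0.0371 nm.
6.920 eV

Localizing a particle requires giving it sufficient momentum uncertainty:

1. From uncertainty principle: Δp ≥ ℏ/(2Δx)
   Δp_min = (1.055e-34 J·s) / (2 × 3.710e-11 m)
   Δp_min = 1.421e-24 kg·m/s

2. This momentum uncertainty corresponds to kinetic energy:
   KE ≈ (Δp)²/(2m) = (1.421e-24)²/(2 × 9.109e-31 kg)
   KE = 1.109e-18 J = 6.920 eV

Tighter localization requires more energy.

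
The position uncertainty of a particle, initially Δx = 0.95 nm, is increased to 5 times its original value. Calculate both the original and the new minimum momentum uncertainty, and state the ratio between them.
Original Δp_min = 5.550 × 10^-26 kg·m/s; new Δp'_min = 1.110 × 10^-26 kg·m/s; ratio Δp'_min/Δp_min = 1/5.

From the uncertainty principle ΔxΔp ≥ ℏ/2, the minimum momentum uncertainty is Δp_min = ℏ/(2Δx).

Original (Δx = 0.95 nm = 9.500e-10 m):
Δp_min = (1.055e-34 J·s)/(2 × 9.500e-10 m) = 5.550e-26 kg·m/s

When Δx → 5Δx:
Δp'_min = ℏ/(2 × 5Δx) = (1/5) × ℏ/(2Δx) = (1/5) × Δp_min
Δp'_min = 1/5 × 5.550e-26 kg·m/s = 1.110e-26 kg·m/s

Since Δp_min ∝ 1/Δx, when Δx is increased to 5 times its original value, Δp_min decreases to 1/5 of its original value.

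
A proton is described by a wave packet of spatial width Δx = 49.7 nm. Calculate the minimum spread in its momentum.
1.061 × 10^-27 kg·m/s

For a wave packet, the spatial width Δx and momentum spread Δp are related by the uncertainty principle:
ΔxΔp ≥ ℏ/2

The minimum momentum spread is:
Δp_min = ℏ/(2Δx)
Δp_min = (1.055e-34 J·s) / (2 × 4.970e-08 m)
Δp_min = 1.061e-27 kg·m/s

A wave packet cannot have both a well-defined position and well-defined momentum.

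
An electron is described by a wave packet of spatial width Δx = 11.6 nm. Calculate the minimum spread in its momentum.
4.546 × 10^-27 kg·m/s

For a wave packet, the spatial width Δx and momentum spread Δp are related by the uncertainty principle:
ΔxΔp ≥ ℏ/2

The minimum momentum spread is:
Δp_min = ℏ/(2Δx)
Δp_min = (1.055e-34 J·s) / (2 × 1.160e-08 m)
Δp_min = 4.546e-27 kg·m/s

A wave packet cannot have both a well-defined position and well-defined momentum.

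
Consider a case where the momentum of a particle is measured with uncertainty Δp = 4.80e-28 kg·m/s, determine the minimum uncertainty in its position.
109.851 nm

Using the Heisenberg uncertainty principle:
ΔxΔp ≥ ℏ/2

The minimum uncertainty in position is:
Δx_min = ℏ/(2Δp)
Δx_min = (1.055e-34 J·s) / (2 × 4.800e-28 kg·m/s)
Δx_min = 1.099e-07 m = 109.851 nm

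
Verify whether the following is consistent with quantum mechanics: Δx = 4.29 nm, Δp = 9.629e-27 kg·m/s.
No, it violates the uncertainty principle (impossible measurement).

Calculate the product ΔxΔp:
ΔxΔp = (4.290e-09 m) × (9.629e-27 kg·m/s)
ΔxΔp = 4.131e-35 J·s

Compare to the minimum allowed value ℏ/2:
ℏ/2 = 5.273e-35 J·s

Since ΔxΔp = 4.131e-35 J·s < 5.273e-35 J·s = ℏ/2,
the measurement violates the uncertainty principle.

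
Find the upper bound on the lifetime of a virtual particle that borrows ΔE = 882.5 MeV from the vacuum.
3.729 × 10^-25 s

Using the energy-time uncertainty principle:
ΔEΔt ≥ ℏ/2

For a virtual particle borrowing energy ΔE, the maximum lifetime is:
Δt_max = ℏ/(2ΔE)

Converting energy:
ΔE = 882.5 MeV = 1.414e-10 J

Δt_max = (1.055e-34 J·s) / (2 × 1.414e-10 J)
Δt_max = 3.729e-25 s = 3.729 × 10^-25 s

Virtual particles with higher borrowed energy exist for shorter times.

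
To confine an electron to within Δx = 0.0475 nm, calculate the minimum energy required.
4.222 eV

Localizing a particle requires giving it sufficient momentum uncertainty:

1. From uncertainty principle: Δp ≥ ℏ/(2Δx)
   Δp_min = (1.055e-34 J·s) / (2 × 4.750e-11 m)
   Δp_min = 1.110e-24 kg·m/s

2. This momentum uncertainty corresponds to kinetic energy:
   KE ≈ (Δp)²/(2m) = (1.110e-24)²/(2 × 9.109e-31 kg)
   KE = 6.764e-19 J = 4.222 eV

Tighter localization requires more energy.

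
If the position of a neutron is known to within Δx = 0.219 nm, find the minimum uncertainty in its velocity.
143.749 m/s

Using the Heisenberg uncertainty principle and Δp = mΔv:
ΔxΔp ≥ ℏ/2
Δx(mΔv) ≥ ℏ/2

The minimum uncertainty in velocity is:
Δv_min = ℏ/(2mΔx)
Δv_min = (1.055e-34 J·s) / (2 × 1.675e-27 kg × 2.190e-10 m)
Δv_min = 1.437e+02 m/s = 143.749 m/s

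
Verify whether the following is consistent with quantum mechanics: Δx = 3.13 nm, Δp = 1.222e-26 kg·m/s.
No, it violates the uncertainty principle (impossible measurement).

Calculate the product ΔxΔp:
ΔxΔp = (3.130e-09 m) × (1.222e-26 kg·m/s)
ΔxΔp = 3.825e-35 J·s

Compare to the minimum allowed value ℏ/2:
ℏ/2 = 5.273e-35 J·s

Since ΔxΔp = 3.825e-35 J·s < 5.273e-35 J·s = ℏ/2,
the measurement violates the uncertainty principle.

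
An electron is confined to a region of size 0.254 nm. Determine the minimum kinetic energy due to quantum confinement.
147.637 meV

Using the uncertainty principle:

1. Position uncertainty: Δx ≈ 2.540e-10 m
2. Minimum momentum uncertainty: Δp = ℏ/(2Δx) = 2.076e-25 kg·m/s
3. Minimum kinetic energy:
   KE = (Δp)²/(2m) = (2.076e-25)²/(2 × 9.109e-31 kg)
   KE = 2.365e-20 J = 147.637 meV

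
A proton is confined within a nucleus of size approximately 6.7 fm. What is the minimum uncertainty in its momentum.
7.870 × 10^-21 kg·m/s

Using the Heisenberg uncertainty principle:
ΔxΔp ≥ ℏ/2

With Δx ≈ L = 6.700e-15 m (the confinement size):
Δp_min = ℏ/(2Δx)
Δp_min = (1.055e-34 J·s) / (2 × 6.700e-15 m)
Δp_min = 7.870e-21 kg·m/s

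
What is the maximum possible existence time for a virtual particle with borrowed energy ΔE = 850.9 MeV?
3.868 × 10^-25 s

Using the energy-time uncertainty principle:
ΔEΔt ≥ ℏ/2

For a virtual particle borrowing energy ΔE, the maximum lifetime is:
Δt_max = ℏ/(2ΔE)

Converting energy:
ΔE = 850.9 MeV = 1.363e-10 J

Δt_max = (1.055e-34 J·s) / (2 × 1.363e-10 J)
Δt_max = 3.868e-25 s = 3.868 × 10^-25 s

Virtual particles with higher borrowed energy exist for shorter times.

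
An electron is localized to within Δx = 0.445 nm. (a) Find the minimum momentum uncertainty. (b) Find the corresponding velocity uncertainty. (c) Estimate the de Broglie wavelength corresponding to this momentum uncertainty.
(a) Δp_min = 1.185 × 10^-25 kg·m/s
(b) Δv_min = 130.076 km/s
(c) λ_dB = 5.592 nm

Step-by-step:

(a) From the uncertainty principle:
Δp_min = ℏ/(2Δx) = (1.055e-34 J·s)/(2 × 4.450e-10 m) = 1.185e-25 kg·m/s

(b) The velocity uncertainty:
Δv = Δp/m = (1.185e-25 kg·m/s)/(9.109e-31 kg) = 1.301e+05 m/s = 130.076 km/s

(c) The de Broglie wavelength for this momentum:
λ = h/p = (6.626e-34 J·s)/(1.185e-25 kg·m/s) = 5.592e-09 m = 5.592 nm

Note: The de Broglie wavelength is comparable to the localization size, as expected from wave-particle duality.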